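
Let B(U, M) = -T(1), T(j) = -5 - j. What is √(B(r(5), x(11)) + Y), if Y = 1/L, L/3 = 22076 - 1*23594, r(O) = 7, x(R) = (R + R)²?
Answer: √13825438/1518 ≈ 2.4494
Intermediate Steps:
x(R) = 4*R² (x(R) = (2*R)² = 4*R²)
L = -4554 (L = 3*(22076 - 1*23594) = 3*(22076 - 23594) = 3*(-1518) = -4554)
Y = -1/4554 (Y = 1/(-4554) = -1/4554 ≈ -0.00021959)
B(U, M) = 6 (B(U, M) = -(-5 - 1*1) = -(-5 - 1) = -1*(-6) = 6)
√(B(r(5), x(11)) + Y) = √(6 - 1/4554) = √(27323/4554) = √13825438/1518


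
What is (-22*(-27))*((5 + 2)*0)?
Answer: 0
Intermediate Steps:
(-22*(-27))*((5 + 2)*0) = 594*(7*0) = 594*0 = 0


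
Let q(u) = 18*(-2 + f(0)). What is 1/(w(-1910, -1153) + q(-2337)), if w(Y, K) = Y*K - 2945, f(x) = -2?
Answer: 1/2199213 ≈ 4.5471e-7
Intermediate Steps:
w(Y, K) = -2945 + K*Y (w(Y, K) = K*Y - 2945 = -2945 + K*Y)
q(u) = -72 (q(u) = 18*(-2 - 2) = 18*(-4) = -72)
1/(w(-1910, -1153) + q(-2337)) = 1/((-2945 - 1153*(-1910)) - 72) = 1/((-2945 + 2202230) - 72) = 1/(2199285 - 72) = 1/2199213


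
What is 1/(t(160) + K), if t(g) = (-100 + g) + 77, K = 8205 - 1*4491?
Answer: 1/3851 ≈ 0.00025967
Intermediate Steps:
K = 3714 (K = 8205 - 4491 = 3714)
t(g) = -23 + g
1/(t(160) + K) = 1/((-23 + 160) + 3714) = 1/(137 + 3714) = 1/3851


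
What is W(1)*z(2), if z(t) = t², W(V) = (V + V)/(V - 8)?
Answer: -8/7 ≈ -1.1429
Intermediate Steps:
W(V) = 2*V/(-8 + V) (W(V) = (2*V)/(-8 + V) = 2*V/(-8 + V))
W(1)*z(2) = (2*1/(-8 + 1))*2² = (2*1/(-7))*4 = (2*1*(-⅐))*4 = -2/7*4 = -8/7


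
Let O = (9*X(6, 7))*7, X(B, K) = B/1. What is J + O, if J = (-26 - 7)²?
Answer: 1467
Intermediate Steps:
X(B, K) = B (X(B, K) = B*1 = B)
J = 1089 (J = (-33)² = 1089)
O = 378 (O = (9*6)*7 = 54*7 = 378)
J + O = 1089 + 378 = 1467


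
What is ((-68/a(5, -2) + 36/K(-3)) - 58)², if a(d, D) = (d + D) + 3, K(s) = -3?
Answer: 59536/9 ≈ 6615.1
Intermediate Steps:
a(d, D) = 3 + D + d (a(d, D) = (D + d) + 3 = 3 + D + d)
((-68/a(5, -2) + 36/K(-3)) - 58)² = ((-68/(3 - 2 + 5) + 36/(-3)) - 58)² = ((-68/6 + 36*(-⅓)) - 58)² = ((-68*⅙ - 12) - 58)² = ((-34/3 - 12) - 58)² = (-70/3 - 58)² = (-244/3)² = 59536/9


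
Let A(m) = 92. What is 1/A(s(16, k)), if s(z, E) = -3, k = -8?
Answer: 1/92 ≈ 0.010870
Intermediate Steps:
1/A(s(16, k)) = 1/92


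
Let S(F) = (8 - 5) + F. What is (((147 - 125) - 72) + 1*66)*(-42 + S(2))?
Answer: -592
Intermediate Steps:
S(F) = 3 + F
(((147 - 125) - 72) + 1*66)*(-42 + S(2)) = (((147 - 125) - 72) + 1*66)*(-42 + (3 + 2)) = ((22 - 72) + 66)*(-42 + 5) = (-50 + 66)*(-37) = 16*(-37) = -592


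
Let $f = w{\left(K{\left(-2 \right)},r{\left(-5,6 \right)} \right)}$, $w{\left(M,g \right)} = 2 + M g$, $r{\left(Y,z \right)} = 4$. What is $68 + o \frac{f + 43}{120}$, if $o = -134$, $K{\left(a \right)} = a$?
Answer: $\frac{1601}{60} \approx 26.683$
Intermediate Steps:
$f = -6$ ($f = 2 - 8 = -6$)
$68 + o \frac{f + 43}{120} = 68 - 134 \frac{-6 + 43}{120} = 68 - 134 \cdot 37 \cdot \frac{1}{120} = 68 - \frac{2479}{60} = \frac{1601}{60}$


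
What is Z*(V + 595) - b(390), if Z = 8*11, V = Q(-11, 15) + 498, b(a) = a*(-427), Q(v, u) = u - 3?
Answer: 263770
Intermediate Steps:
Q(v, u) = -3 + u
b(a) = -427*a
V = 510 (V = (-3 + 15) + 498 = 12 + 498 = 510)
Z = 88
Z*(V + 595) - b(390) = 88*(510 + 595) - (-427)*390 = 88*1105 - 1*(-166530) = 97240 + 166530 = 263770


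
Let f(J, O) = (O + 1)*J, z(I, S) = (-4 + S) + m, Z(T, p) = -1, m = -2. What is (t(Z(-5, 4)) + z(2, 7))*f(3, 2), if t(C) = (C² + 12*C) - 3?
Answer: -117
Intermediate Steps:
z(I, S) = -6 + S (z(I, S) = (-4 + S) - 2 = -6 + S)
t(C) = -3 + C² + 12*C
f(J, O) = J*(1 + O) (f(J, O) = (1 + O)*J = J*(1 + O))
(t(Z(-5, 4)) + z(2, 7))*f(3, 2) = ((-3 + (-1)² + 12*(-1)) + (-6 + 7))*(3*(1 + 2)) = ((-3 + 1 - 12) + 1)*(3*3) = (-14 + 1)*9 = -13*9 = -117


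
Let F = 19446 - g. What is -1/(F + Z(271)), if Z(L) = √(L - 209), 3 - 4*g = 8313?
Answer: -86094/1853043961 + 4*√62/1853043961 ≈ -4.6444e-5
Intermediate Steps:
g = -4155/2 (g = ¾ - ¼*8313 = ¾ - 8313/4 = -4155/2 ≈ -2077.5)
F = 43047/2 (F = 19446 - 1*(-4155/2) = 19446 + 4155/2 = 43047/2 ≈ 21524.)
Z(L) = √(-209 + L)
-1/(F + Z(271)) = -1/(43047/2 + √(-209 + 271)) = -1/(43047/2 + √62)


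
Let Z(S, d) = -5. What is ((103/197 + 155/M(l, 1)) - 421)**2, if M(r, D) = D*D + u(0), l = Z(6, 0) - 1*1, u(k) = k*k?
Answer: 2735185401/38809 ≈ 70478.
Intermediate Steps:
u(k) = k**2
l = -6 (l = -5 - 1*1 = -5 - 1 = -6)
M(r, D) = D**2 (M(r, D) = D*D + 0**2 = D**2 + 0 = D**2)
((103/197 + 155/M(l, 1)) - 421)**2 = ((103/197 + 155/(1**2)) - 421)**2 = ((103*(1/197) + 155/1) - 421)**2 = ((103/197 + 155*1) - 421)**2 = ((103/197 + 155) - 421)**2 = (30638/197 - 421)**2 = (-52299/197)**2 = 2735185401/38809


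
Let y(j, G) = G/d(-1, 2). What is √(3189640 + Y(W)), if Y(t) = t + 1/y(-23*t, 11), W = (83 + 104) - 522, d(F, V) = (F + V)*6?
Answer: √385905971/11 ≈ 1785.9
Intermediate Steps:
d(F, V) = 6*F + 6*V
W = -335 (W = 187 - 522 = -335)
y(j, G) = G/6 (y(j, G) = G/(6*(-1) + 6*2) = G/(-6 + 12) = G/6)
Y(t) = 6/11 + t (Y(t) = t + 1/((⅙)*11) = t + 1/(11/6) = t + 6/11 = 6/11 + t)
√(3189640 + Y(W)) = √(3189640 + (6/11 - 335)) = √(3189640 - 3679/11) = √(35082361/11) = √385905971/11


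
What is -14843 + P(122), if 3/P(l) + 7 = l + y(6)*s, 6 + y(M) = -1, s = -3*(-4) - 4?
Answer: -875734/59 ≈ -14843.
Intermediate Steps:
s = 8 (s = 12 - 4 = 8)
y(M) = -7 (y(M) = -6 - 1 = -7)
P(l) = 3/(-63 + l) (P(l) = 3/(-7 + (l - 7*8)) = 3/(-7 + (l - 56)) = 3/(-7 + (-56 + l)) = 3/(-63 + l))
-14843 + P(122) = -14843 + 3/(-63 + 122) = -14843 + 3/59 = -875734/59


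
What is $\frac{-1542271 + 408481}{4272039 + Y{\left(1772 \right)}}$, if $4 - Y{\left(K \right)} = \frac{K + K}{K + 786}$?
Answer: $- \frac{290023482}{1092788245} \approx -0.2654$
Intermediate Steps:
$Y{\left(K \right)} = 4 - \frac{2 K}{786 + K}$ ($Y{\left(K \right)} = 4 - \frac{K + K}{K + 786} = 4 - \frac{2 K}{786 + K}$)
$\frac{-1542271 + 408481}{4272039 + Y{\left(1772 \right)}} = \frac{-1542271 + 408481}{4272039 + \frac{2 \left(1572 + 1772\right)}{786 + 1772}} = - \frac{1133790}{4272039 + 2 \cdot \frac{1}{2558} \cdot 3344} = - \frac{1133790}{4272039 + \frac{3344}{1279}} = - \frac{1133790}{\frac{5463941225}{1279}} = \left(-1133790\right) \frac{1279}{5463941225} = - \frac{290023482}{1092788245}$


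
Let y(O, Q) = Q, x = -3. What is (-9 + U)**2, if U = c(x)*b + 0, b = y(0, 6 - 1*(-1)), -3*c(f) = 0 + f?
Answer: 4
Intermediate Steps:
c(f) = -f/3 (c(f) = -(0 + f)/3 = -f/3)
b = 7 (b = 6 - 1*(-1) = 6 + 1 = 7)
U = 7 (U = -1/3*(-3)*7 + 0 = 1*7 + 0 = 7 + 0 = 7)
(-9 + U)**2 = (-9 + 7)**2 = (-2)**2 = 4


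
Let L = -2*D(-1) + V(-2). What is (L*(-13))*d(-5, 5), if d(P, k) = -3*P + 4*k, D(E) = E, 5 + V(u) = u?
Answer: 2275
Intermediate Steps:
V(u) = -5 + u
L = -5 (L = -2*(-1) + (-5 - 2) = 2 - 7 = -5)
(L*(-13))*d(-5, 5) = (-5*(-13))*(-3*(-5) + 4*5) = 65*(15 + 20) = 65*35 = 2275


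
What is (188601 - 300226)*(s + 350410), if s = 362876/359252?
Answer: -184894851287875/4727 ≈ -3.9115e+10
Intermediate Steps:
s = 90719/89813 (s = 362876*(1/359252) = 90719/89813 ≈ 1.0101)
(188601 - 300226)*(s + 350410) = (188601 - 300226)*(90719/89813 + 350410) = -111625*31471464049/89813 = -184894851287875/4727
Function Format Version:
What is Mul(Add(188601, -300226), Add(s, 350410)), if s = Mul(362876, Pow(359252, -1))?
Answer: Rational(-184894851287875, 4727) ≈ -3.9115e+10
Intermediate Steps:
s = Rational(90719, 89813) (s = Mul(362876, Rational(1, 359252)) = Rational(90719, 89813) ≈ 1.0101)
Mul(Add(188601, -300226), Add(s, 350410)) = Mul(Add(188601, -300226), Add(Rational(90719, 89813), 350410)) = Mul(-111625, Rational(31471464049, 89813)) = Rational(-184894851287875, 4727)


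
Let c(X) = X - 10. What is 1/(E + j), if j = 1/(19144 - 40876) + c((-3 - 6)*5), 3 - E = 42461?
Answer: -21732/923892517 ≈ -2.3522e-5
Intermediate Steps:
E = -42458 (E = 3 - 1*42461 = 3 - 42461 = -42458)
c(X) = -10 + X
j = -1195261/21732 (j = 1/(19144 - 40876) + (-10 + (-3 - 6)*5) = 1/(-21732) + (-10 - 9*5) = -1/21732 + (-10 - 45) = -1/21732 - 55 = -1195261/21732 ≈ -55.000)
1/(E + j) = 1/(-42458 - 1195261/21732) = 1/(-923892517/21732) = -21732/923892517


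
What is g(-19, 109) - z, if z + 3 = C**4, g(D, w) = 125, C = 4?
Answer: -128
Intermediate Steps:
z = 253 (z = -3 + 4**4 = -3 + 256 = 253)
g(-19, 109) - z = 125 - 1*253 = 125 - 253 = -128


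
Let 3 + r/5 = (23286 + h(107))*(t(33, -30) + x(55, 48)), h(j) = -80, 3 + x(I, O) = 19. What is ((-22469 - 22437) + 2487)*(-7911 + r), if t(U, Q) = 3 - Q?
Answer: -240835738936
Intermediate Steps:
x(I, O) = 16 (x(I, O) = -3 + 19 = 16)
r = 5685455 (r = -15 + 5*((23286 - 80)*((3 - 1*(-30)) + 16)) = -15 + 5*(23206*((3 + 30) + 16)) = -15 + 5*(23206*(33 + 16)) = -15 + 5*(23206*49) = -15 + 5*1137094 = -15 + 5685470 = 5685455)
((-22469 - 22437) + 2487)*(-7911 + r) = ((-22469 - 22437) + 2487)*(-7911 + 5685455) = (-44906 + 2487)*5677544 = -42419*5677544 = -240835738936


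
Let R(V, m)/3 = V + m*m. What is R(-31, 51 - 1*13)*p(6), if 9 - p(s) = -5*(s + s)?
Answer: 292491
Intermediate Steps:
p(s) = 9 + 10*s (p(s) = 9 - (-5)*(s + s) = 9 - (-5)*2*s = 9 - (-10)*s = 9 + 10*s)
R(V, m) = 3*V + 3*m² (R(V, m) = 3*(V + m*m) = 3*(V + m²) = 3*V + 3*m²)
R(-31, 51 - 1*13)*p(6) = (3*(-31) + 3*(51 - 1*13)²)*(9 + 10*6) = (-93 + 3*(51 - 13)²)*(9 + 60) = (-93 + 3*38²)*69 = (-93 + 3*1444)*69 = (-93 + 4332)*69 = 4239*69 = 292491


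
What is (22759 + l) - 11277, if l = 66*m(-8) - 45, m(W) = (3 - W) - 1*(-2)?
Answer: 12295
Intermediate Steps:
m(W) = 5 - W (m(W) = (3 - W) + 2 = 5 - W)
l = 813 (l = 66*(5 - 1*(-8)) - 45 = 66*(5 + 8) - 45 = 66*13 - 45 = 858 - 45 = 813)
(22759 + l) - 11277 = (22759 + 813) - 11277 = 23572 - 11277 = 12295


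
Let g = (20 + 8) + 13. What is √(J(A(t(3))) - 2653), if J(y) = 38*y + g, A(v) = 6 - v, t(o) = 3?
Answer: I*√2498 ≈ 49.98*I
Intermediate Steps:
g = 41 (g = 28 + 13 = 41)
J(y) = 41 + 38*y (J(y) = 38*y + 41 = 41 + 38*y)
√(J(A(t(3))) - 2653) = √((41 + 38*(6 - 1*3)) - 2653) = √((41 + 38*(6 - 3)) - 2653) = √((41 + 38*3) - 2653) = √((41 + 114) - 2653) = √(155 - 2653) = √(-2498) = I*√2498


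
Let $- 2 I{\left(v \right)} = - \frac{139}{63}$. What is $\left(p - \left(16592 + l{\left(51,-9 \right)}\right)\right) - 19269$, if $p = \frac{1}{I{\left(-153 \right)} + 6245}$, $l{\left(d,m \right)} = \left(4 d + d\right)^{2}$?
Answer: $- \frac{79398189848}{787009} \approx -1.0089 \cdot 10^{5}$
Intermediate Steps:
$I{\left(v \right)} = \frac{139}{126}$ ($I{\left(v \right)} = - \frac{\left(-139\right) \frac{1}{63}}{2} = \left(- \frac{1}{2}\right) \left(- \frac{139}{63}\right) = \frac{139}{126}$)
$l{\left(d,m \right)} = 25 d^{2}$ ($l{\left(d,m \right)} = \left(5 d\right)^{2} = 25 d^{2}$)
$p = \frac{126}{787009}$ ($p = \frac{1}{\frac{139}{126} + 6245} = \frac{1}{\frac{787009}{126}} = \frac{126}{787009} \approx 0.0001601$)
$\left(p - \left(16592 + l{\left(51,-9 \right)}\right)\right) - 19269 = \left(\frac{126}{787009} - \left(16592 + 25 \cdot 51^{2}\right)\right) - 19269 = \left(\frac{126}{787009} - \left(16592 + 25 \cdot 2601\right)\right) - 19269 = \left(\frac{126}{787009} - 81617\right) - 19269 = - \frac{64233313427}{787009} - 19269 = - \frac{79398189848}{787009}$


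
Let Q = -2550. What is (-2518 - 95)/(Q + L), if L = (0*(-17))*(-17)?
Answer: 871/850 ≈ 1.0247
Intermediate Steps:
L = 0 (L = 0*(-17) = 0)
(-2518 - 95)/(Q + L) = (-2518 - 95)/(-2550 + 0) = -2613/(-2550) = -2613*(-1/2550) = 871/850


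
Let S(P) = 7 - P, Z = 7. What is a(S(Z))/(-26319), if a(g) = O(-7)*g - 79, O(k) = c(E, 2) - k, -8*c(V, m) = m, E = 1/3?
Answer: 79/26319 ≈ 0.0030016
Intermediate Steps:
E = ⅓ ≈ 0.33333
c(V, m) = -m/8
O(k) = -¼ - k (O(k) = -⅛*2 - k = -¼ - k)
a(g) = -79 + 27*g/4 (a(g) = (-¼ - 1*(-7))*g - 79 = (-¼ + 7)*g - 79 = 27*g/4 - 79 = -79 + 27*g/4)
a(S(Z))/(-26319) = (-79 + 27*(7 - 1*7)/4)/(-26319) = (-79 + 27*(7 - 7)/4)*(-1/26319) = (-79 + (27/4)*0)*(-1/26319) = (-79 + 0)*(-1/26319) = -79*(-1/26319) = 79/26319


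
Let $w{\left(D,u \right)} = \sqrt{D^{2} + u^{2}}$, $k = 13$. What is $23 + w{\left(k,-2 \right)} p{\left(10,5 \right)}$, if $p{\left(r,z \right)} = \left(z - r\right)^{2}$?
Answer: $23 + 25 \sqrt{173} \approx 351.82$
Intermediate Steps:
$23 + w{\left(k,-2 \right)} p{\left(10,5 \right)} = 23 + \sqrt{13^{2} + \left(-2\right)^{2}} \left(10 - 5\right)^{2} = 23 + \sqrt{169 + 4} \left(10 - 5\right)^{2} = 23 + \sqrt{173} \cdot 5^{2} = 23 + \sqrt{173} \cdot 25 = 23 + 25 \sqrt{173}$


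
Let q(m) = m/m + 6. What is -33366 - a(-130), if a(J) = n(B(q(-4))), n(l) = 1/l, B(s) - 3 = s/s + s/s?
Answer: -166831/5 ≈ -33366.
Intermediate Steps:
q(m) = 7 (q(m) = 1 + 6 = 7)
B(s) = 5 (B(s) = 3 + (s/s + s/s) = 3 + (1 + 1) = 3 + 2 = 5)
a(J) = 1/5
-33366 - a(-130) = -33366 - 1*1/5 = -33366 - 1/5 = -166831/5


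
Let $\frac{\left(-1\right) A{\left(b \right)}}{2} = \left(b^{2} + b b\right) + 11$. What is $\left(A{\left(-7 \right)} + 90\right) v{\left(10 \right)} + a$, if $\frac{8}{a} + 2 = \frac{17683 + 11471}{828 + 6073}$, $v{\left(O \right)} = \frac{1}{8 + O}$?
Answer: $- \frac{60707}{17271} \approx -3.515$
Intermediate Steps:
$A{\left(b \right)} = -22 - 4 b^{2}$ ($A{\left(b \right)} = - 2 \left(\left(b^{2} + b b\right) + 11\right) = - 2 \left(\left(b^{2} + b^{2}\right) + 11\right) = - 2 \left(2 b^{2} + 11\right) = - 2 \left(11 + 2 b^{2}\right) = -22 - 4 b^{2}$)
$a = \frac{6901}{1919}$ ($a = \frac{8}{-2 + \frac{17683 + 11471}{828 + 6073}} = \frac{8}{-2 + \frac{29154}{6901}} = \frac{8}{\frac{15352}{6901}} = 8 \cdot \frac{6901}{15352} = \frac{6901}{1919} \approx 3.5961$)
$\left(A{\left(-7 \right)} + 90\right) v{\left(10 \right)} + a = \frac{\left(-22 - 4 \left(-7\right)^{2}\right) + 90}{8 + 10} + \frac{6901}{1919} = \frac{\left(-22 - 196\right) + 90}{18} + \frac{6901}{1919} = \left(\left(-22 - 196\right) + 90\right) \frac{1}{18} + \frac{6901}{1919} = \left(-218 + 90\right) \frac{1}{18} + \frac{6901}{1919} = \left(-128\right) \frac{1}{18} + \frac{6901}{1919} = - \frac{64}{9} + \frac{6901}{1919} = - \frac{60707}{17271}$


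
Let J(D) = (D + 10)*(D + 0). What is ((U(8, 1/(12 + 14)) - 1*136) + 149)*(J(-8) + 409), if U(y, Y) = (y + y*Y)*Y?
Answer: 884643/169 ≈ 5234.6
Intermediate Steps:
U(y, Y) = Y*(y + Y*y) (U(y, Y) = (y + Y*y)*Y = Y*(y + Y*y))
J(D) = D*(10 + D) (J(D) = (10 + D)*D = D*(10 + D))
((U(8, 1/(12 + 14)) - 1*136) + 149)*(J(-8) + 409) = ((8*(1 + 1/(12 + 14))/(12 + 14) - 1*136) + 149)*(-8*(10 - 8) + 409) = ((8*(1 + 1/26)/26 - 136) + 149)*(-8*2 + 409) = (((1/26)*8*(1 + 1/26) - 136) + 149)*(-16 + 409) = (((1/26)*8*(27/26) - 136) + 149)*393 = ((54/169 - 136) + 149)*393 = (-22930/169 + 149)*393 = (2251/169)*393 = 884643/169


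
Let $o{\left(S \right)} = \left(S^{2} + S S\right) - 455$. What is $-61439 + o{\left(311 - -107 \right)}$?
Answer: $287554$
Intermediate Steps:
$o{\left(S \right)} = -455 + 2 S^{2}$ ($o{\left(S \right)} = \left(S^{2} + S^{2}\right) - 455 = 2 S^{2} - 455 = -455 + 2 S^{2}$)
$-61439 + o{\left(311 - -107 \right)} = -61439 - \left(455 - 2 \left(311 - -107\right)^{2}\right) = -61439 - \left(455 - 2 \left(311 + 107\right)^{2}\right) = -61439 - \left(455 - 2 \cdot 418^{2}\right) = -61439 + \left(-455 + 2 \cdot 174724\right) = -61439 + \left(-455 + 349448\right) = -61439 + 348993 = 287554$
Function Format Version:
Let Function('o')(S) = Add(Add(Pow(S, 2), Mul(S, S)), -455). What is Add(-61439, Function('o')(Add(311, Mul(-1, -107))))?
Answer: 287554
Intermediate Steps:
Function('o')(S) = Add(-455, Mul(2, Pow(S, 2))) (Function('o')(S) = Add(Add(Pow(S, 2), Pow(S, 2)), -455) = Add(Mul(2, Pow(S, 2)), -455) = Add(-455, Mul(2, Pow(S, 2))))
Add(-61439, Function('o')(Add(311, Mul(-1, -107)))) = Add(-61439, Add(-455, Mul(2, Pow(Add(311, Mul(-1, -107)), 2)))) = Add(-61439, Add(-455, Mul(2, Pow(Add(311, 107), 2)))) = Add(-61439, Add(-455, Mul(2, Pow(418, 2)))) = Add(-61439, Add(-455, Mul(2, 174724))) = Add(-61439, Add(-455, 349448)) = Add(-61439, 348993) = 287554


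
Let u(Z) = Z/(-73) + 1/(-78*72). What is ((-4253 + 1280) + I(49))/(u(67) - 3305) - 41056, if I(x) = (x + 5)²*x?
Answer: -55701400970608/1355320585 ≈ -41098.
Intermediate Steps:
I(x) = x*(5 + x)² (I(x) = (5 + x)²*x = x*(5 + x)²)
u(Z) = -1/5616 - Z/73 (u(Z) = Z*(-1/73) - 1/78*1/72 = -Z/73 - 1/5616 = -1/5616 - Z/73)
((-4253 + 1280) + I(49))/(u(67) - 3305) - 41056 = ((-4253 + 1280) + 49*(5 + 49)²)/((-1/5616 - 1/73*67) - 3305) - 41056 = (-2973 + 49*54²)/((-1/5616 - 67/73) - 3305) - 41056 = (-2973 + 49*2916)/(-376345/409968 - 3305) - 41056 = (-2973 + 142884)/(-1355320585/409968) - 41056 = 139911*(-409968/1355320585) - 41056 = -57359032848/1355320585 - 41056 = -55701400970608/1355320585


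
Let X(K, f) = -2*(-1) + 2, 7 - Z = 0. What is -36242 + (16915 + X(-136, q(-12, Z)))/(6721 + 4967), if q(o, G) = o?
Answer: -423579577/11688 ≈ -36241.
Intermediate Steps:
Z = 7 (Z = 7 - 1*0 = 7 + 0 = 7)
X(K, f) = 4 (X(K, f) = 2 + 2 = 4)
-36242 + (16915 + X(-136, q(-12, Z)))/(6721 + 4967) = -36242 + (16915 + 4)/(6721 + 4967) = -36242 + 16919/11688 = -423579577/11688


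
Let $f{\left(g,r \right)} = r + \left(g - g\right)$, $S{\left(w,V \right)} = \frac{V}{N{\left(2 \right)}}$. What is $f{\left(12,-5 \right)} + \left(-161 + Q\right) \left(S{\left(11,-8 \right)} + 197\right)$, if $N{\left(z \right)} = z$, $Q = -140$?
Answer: $-58098$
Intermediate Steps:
$S{\left(w,V \right)} = \frac{V}{2}$
$f{\left(g,r \right)} = r$ ($f{\left(g,r \right)} = r + 0 = r$)
$f{\left(12,-5 \right)} + \left(-161 + Q\right) \left(S{\left(11,-8 \right)} + 197\right) = -5 + \left(-161 - 140\right) \left(\frac{1}{2} \left(-8\right) + 197\right) = -5 - 301 \left(-4 + 197\right) = -5 - 58093 = -58098$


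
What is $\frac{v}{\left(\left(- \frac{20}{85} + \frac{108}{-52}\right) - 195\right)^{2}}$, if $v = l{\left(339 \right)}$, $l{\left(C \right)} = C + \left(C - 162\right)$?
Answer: $\frac{6300489}{475370809} \approx 0.013254$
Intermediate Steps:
$l{\left(C \right)} = -162 + 2 C$ ($l{\left(C \right)} = C + \left(C - 162\right) = C + \left(-162 + C\right) = -162 + 2 C$)
$v = 516$ ($v = -162 + 2 \cdot 339 = -162 + 678 = 516$)
$\frac{v}{\left(\left(- \frac{20}{85} + \frac{108}{-52}\right) - 195\right)^{2}} = \frac{516}{\left(\left(- \frac{20}{85} + \frac{108}{-52}\right) - 195\right)^{2}} = \frac{516}{\left(\left(\left(-20\right) \frac{1}{85} + 108 \left(- \frac{1}{52}\right)\right) - 195\right)^{2}} = \frac{516}{\left(\left(- \frac{4}{17} - \frac{27}{13}\right) - 195\right)^{2}} = \frac{516}{\left(- \frac{511}{221} - 195\right)^{2}} = \frac{516}{\left(- \frac{43606}{221}\right)^{2}} = \frac{516}{\frac{1901483236}{48841}} = 516 \cdot \frac{48841}{1901483236} = \frac{6300489}{475370809}$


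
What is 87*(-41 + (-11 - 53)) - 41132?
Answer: -50267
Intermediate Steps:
87*(-41 + (-11 - 53)) - 41132 = 87*(-41 - 64) - 41132 = 87*(-105) - 41132 = -9135 - 41132 = -50267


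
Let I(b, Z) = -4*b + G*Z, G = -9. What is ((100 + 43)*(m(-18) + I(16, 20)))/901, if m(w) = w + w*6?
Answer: -52910/901 ≈ -58.724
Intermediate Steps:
m(w) = 7*w (m(w) = w + 6*w = 7*w)
I(b, Z) = -9*Z - 4*b (I(b, Z) = -4*b - 9*Z = -9*Z - 4*b)
((100 + 43)*(m(-18) + I(16, 20)))/901 = ((100 + 43)*(7*(-18) + (-9*20 - 4*16)))/901 = (143*(-126 + (-180 - 64)))*(1/901) = (143*(-126 - 244))*(1/901) = (143*(-370))*(1/901) = -52910*1/901 = -52910/901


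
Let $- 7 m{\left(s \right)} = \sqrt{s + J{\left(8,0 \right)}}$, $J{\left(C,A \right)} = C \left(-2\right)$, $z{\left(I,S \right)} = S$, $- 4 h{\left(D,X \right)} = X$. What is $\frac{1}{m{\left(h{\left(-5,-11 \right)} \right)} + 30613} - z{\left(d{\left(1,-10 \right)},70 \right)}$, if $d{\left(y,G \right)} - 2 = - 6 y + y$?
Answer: $- \frac{12857771154242}{183682530777} + \frac{14 i \sqrt{53}}{183682530777} \approx -70.0 + 5.5488 \cdot 10^{-10} i$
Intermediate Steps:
$h{\left(D,X \right)} = - \frac{X}{4}$
$d{\left(y,G \right)} = 2 - 5 y$ ($d{\left(y,G \right)} = 2 + \left(- 6 y + y\right) = 2 - 5 y$)
$J{\left(C,A \right)} = - 2 C$
$m{\left(s \right)} = - \frac{\sqrt{-16 + s}}{7}$ ($m{\left(s \right)} = - \frac{\sqrt{s - 16}}{7} = - \frac{\sqrt{-16 + s}}{7}$)
$\frac{1}{m{\left(h{\left(-5,-11 \right)} \right)} + 30613} - z{\left(d{\left(1,-10 \right)},70 \right)} = \frac{1}{- \frac{\sqrt{-16 - - \frac{11}{4}}}{7} + 30613} - 70 = \frac{1}{- \frac{\sqrt{-16 + \frac{11}{4}}}{7} + 30613} - 70 = \frac{1}{- \frac{\sqrt{- \frac{53}{4}}}{7} + 30613} - 70 = \frac{1}{- \frac{\frac{1}{2} i \sqrt{53}}{7} + 30613} - 70 = \frac{1}{- \frac{i \sqrt{53}}{14} + 30613} - 70 = \frac{1}{30613 - \frac{i \sqrt{53}}{14}} - 70 = -70 + \frac{1}{30613 - \frac{i \sqrt{53}}{14}}$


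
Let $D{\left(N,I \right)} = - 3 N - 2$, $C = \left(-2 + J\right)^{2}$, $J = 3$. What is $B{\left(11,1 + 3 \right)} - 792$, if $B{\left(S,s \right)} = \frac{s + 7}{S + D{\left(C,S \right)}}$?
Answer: $- \frac{4741}{6} \approx -790.17$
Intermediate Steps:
$C = 1$ ($C = \left(-2 + 3\right)^{2} = 1^{2} = 1$)
$D{\left(N,I \right)} = -2 - 3 N$
$B{\left(S,s \right)} = \frac{7 + s}{-5 + S}$ ($B{\left(S,s \right)} = \frac{s + 7}{S - 5} = \frac{7 + s}{S - 5} = \frac{7 + s}{-5 + S}$)
$B{\left(11,1 + 3 \right)} - 792 = \frac{7 + \left(1 + 3\right)}{-5 + 11} - 792 = \frac{7 + 4}{6} - 792 = \frac{1}{6} \cdot 11 - 792 = \frac{11}{6} - 792 = - \frac{4741}{6}$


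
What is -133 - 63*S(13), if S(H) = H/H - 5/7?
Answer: -151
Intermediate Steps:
S(H) = 2/7 (S(H) = 1 - 5*1/7 = 1 - 5/7 = 2/7)
-133 - 63*S(13) = -133 - 63*2/7 = -133 - 18 = -151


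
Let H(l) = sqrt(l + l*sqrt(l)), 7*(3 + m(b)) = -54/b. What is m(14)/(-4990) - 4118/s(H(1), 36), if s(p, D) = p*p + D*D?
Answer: -251666582/79343495 ≈ -3.1719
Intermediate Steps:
m(b) = -3 - 54/(7*b) (m(b) = -3 + (-54/b)/7 = -3 - 54/(7*b))
H(l) = sqrt(l + l**(3/2))
s(p, D) = D**2 + p**2 (s(p, D) = p**2 + D**2 = D**2 + p**2)
m(14)/(-4990) - 4118/s(H(1), 36) = (-3 - 54/7/14)/(-4990) - 4118/(36**2 + (sqrt(1 + 1**(3/2)))**2) = (-3 - 54/7*1/14)*(-1/4990) - 4118/(1296 + (sqrt(1 + 1))**2) = (-3 - 27/49)*(-1/4990) - 4118/(1296 + (sqrt(2))**2) = -174/49*(-1/4990) - 4118/(1296 + 2) = 87/122255 - 4118/1298 = 87/122255 - 4118*1/1298 = 87/122255 - 2059/649 = -251666582/79343495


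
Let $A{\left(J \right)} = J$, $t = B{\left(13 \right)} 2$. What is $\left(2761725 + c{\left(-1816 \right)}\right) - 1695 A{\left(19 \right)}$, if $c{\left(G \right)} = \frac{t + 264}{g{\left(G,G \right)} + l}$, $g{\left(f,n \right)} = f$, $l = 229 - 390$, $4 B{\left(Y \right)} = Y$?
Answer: $\frac{10792521539}{3954} \approx 2.7295 \cdot 10^{6}$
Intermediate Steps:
$B{\left(Y \right)} = \frac{Y}{4}$
$l = -161$ ($l = 229 - 390 = -161$)
$t = \frac{13}{2}$ ($t = \frac{1}{4} \cdot 13 \cdot 2 = \frac{13}{4} \cdot 2 = \frac{13}{2} \approx 6.5$)
$c{\left(G \right)} = \frac{541}{2 \left(-161 + G\right)}$ ($c{\left(G \right)} = \frac{\frac{13}{2} + 264}{G - 161} = \frac{541}{2 \left(-161 + G\right)}$)
$\left(2761725 + c{\left(-1816 \right)}\right) - 1695 A{\left(19 \right)} = \left(2761725 + \frac{541}{2 \left(-161 - 1816\right)}\right) - 32205 = \left(2761725 + \frac{541}{2 \left(-1977\right)}\right) - 32205 = \left(2761725 + \frac{541}{2} \left(- \frac{1}{1977}\right)\right) - 32205 = \left(2761725 - \frac{541}{3954}\right) - 32205 = \frac{10919860109}{3954} - 32205 = \frac{10792521539}{3954}$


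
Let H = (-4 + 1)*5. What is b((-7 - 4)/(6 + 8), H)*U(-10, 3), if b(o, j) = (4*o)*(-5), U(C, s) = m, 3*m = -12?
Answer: -440/7 ≈ -62.857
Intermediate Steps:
m = -4 (m = (1/3)*(-12) = -4)
H = -15 (H = -3*5 = -15)
U(C, s) = -4
b(o, j) = -20*o
b((-7 - 4)/(6 + 8), H)*U(-10, 3) = -20*(-7 - 4)/(6 + 8)*(-4) = -(-220)/14*(-4) = -20*(-11/14)*(-4) = (110/7)*(-4) = -440/7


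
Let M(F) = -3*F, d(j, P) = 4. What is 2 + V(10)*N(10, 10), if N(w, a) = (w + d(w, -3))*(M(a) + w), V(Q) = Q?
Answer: -2798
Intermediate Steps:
N(w, a) = (4 + w)*(w - 3*a) (N(w, a) = (w + 4)*(-3*a + w) = (4 + w)*(w - 3*a))
2 + V(10)*N(10, 10) = 2 + 10*(10**2 - 12*10 + 4*10 - 3*10*10) = 2 + 10*(100 - 120 + 40 - 300) = 2 + 10*(-280) = 2 - 2800 = -2798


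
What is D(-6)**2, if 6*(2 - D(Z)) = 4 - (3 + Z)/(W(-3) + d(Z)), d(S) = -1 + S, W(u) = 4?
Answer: 9/4 ≈ 2.2500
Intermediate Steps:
D(Z) = 3/2 (D(Z) = 2 - (4 - (3 + Z)/(4 + (-1 + Z)))/6 = 2 - (4 - (3 + Z)/(3 + Z))/6 = 2 - (4 - 1*1)/6 = 2 - (4 - 1)/6 = 2 - 1/6*3 = 2 - 1/2 = 3/2)
D(-6)**2 = (3/2)**2 = 9/4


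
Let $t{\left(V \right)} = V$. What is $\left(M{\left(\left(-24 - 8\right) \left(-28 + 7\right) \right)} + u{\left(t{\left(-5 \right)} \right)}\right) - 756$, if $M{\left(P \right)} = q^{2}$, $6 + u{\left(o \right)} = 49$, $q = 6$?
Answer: $-677$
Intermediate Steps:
$u{\left(o \right)} = 43$ ($u{\left(o \right)} = -6 + 49 = 43$)
$M{\left(P \right)} = 36$ ($M{\left(P \right)} = 6^{2} = 36$)
$\left(M{\left(\left(-24 - 8\right) \left(-28 + 7\right) \right)} + u{\left(t{\left(-5 \right)} \right)}\right) - 756 = \left(36 + 43\right) - 756 = 79 - 756 = -677$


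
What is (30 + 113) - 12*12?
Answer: -1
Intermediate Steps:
(30 + 113) - 12*12 = 143 - 144 = -1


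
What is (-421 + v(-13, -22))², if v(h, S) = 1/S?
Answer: 85803169/484 ≈ 1.7728e+5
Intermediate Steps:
(-421 + v(-13, -22))² = (-421 + 1/(-22))² = (-421 - 1/22)² = (-9263/22)² = 85803169/484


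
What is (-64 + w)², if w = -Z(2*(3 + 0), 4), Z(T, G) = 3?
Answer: 4489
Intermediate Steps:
w = -3 (w = -1*3 = -3)
(-64 + w)² = (-64 - 3)² = (-67)² = 4489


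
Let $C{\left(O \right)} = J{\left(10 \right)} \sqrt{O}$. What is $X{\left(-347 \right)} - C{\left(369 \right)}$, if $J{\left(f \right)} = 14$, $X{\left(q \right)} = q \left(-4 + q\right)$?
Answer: $121797 - 42 \sqrt{41} \approx 1.2153 \cdot 10^{5}$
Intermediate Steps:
$C{\left(O \right)} = 14 \sqrt{O}$
$X{\left(-347 \right)} - C{\left(369 \right)} = - 347 \left(-4 - 347\right) - 14 \sqrt{369} = \left(-347\right) \left(-351\right) - 14 \cdot 3 \sqrt{41} = 121797 - 42 \sqrt{41}$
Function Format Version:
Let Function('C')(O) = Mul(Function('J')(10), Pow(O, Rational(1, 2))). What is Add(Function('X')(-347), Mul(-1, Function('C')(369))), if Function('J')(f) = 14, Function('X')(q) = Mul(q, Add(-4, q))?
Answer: Add(121797, Mul(-42, Pow(41, Rational(1, 2)))) ≈ 1.2153e+5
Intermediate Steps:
Function('C')(O) = Mul(14, Pow(O, Rational(1, 2)))
Add(Function('X')(-347), Mul(-1, Function('C')(369))) = Add(Mul(-347, Add(-4, -347)), Mul(-1, Mul(14, Pow(369, Rational(1, 2))))) = Add(Mul(-347, -351), Mul(-1, Mul(14, Mul(3, Pow(41, Rational(1, 2)))))) = Add(121797, Mul(-1, Mul(42, Pow(41, Rational(1, 2))))) = Add(121797, Mul(-42, Pow(41, Rational(1, 2))))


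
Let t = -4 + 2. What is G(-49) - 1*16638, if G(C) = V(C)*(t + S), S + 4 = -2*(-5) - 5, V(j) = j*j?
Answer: -19039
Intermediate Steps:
V(j) = j²
S = 1 (S = -4 + (-2*(-5) - 5) = -4 + (10 - 5) = -4 + 5 = 1)
t = -2
G(C) = -C² (G(C) = C²*(-2 + 1) = C²*(-1) = -C²)
G(-49) - 1*16638 = -1*(-49)² - 1*16638 = -1*2401 - 16638 = -2401 - 16638 = -19039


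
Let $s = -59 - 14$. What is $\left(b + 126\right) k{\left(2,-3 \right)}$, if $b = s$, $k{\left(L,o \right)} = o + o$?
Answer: $-318$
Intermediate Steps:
$k{\left(L,o \right)} = 2 o$
$s = -73$ ($s = -59 - 14 = -73$)
$b = -73$
$\left(b + 126\right) k{\left(2,-3 \right)} = \left(-73 + 126\right) 2 \left(-3\right) = 53 \left(-6\right) = -318$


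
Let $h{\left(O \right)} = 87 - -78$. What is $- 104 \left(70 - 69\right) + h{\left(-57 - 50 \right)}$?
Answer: $61$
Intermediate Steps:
$h{\left(O \right)} = 165$ ($h{\left(O \right)} = 87 + 78 = 165$)
$- 104 \left(70 - 69\right) + h{\left(-57 - 50 \right)} = - 104 \left(70 - 69\right) + 165 = \left(-104\right) 1 + 165 = -104 + 165 = 61$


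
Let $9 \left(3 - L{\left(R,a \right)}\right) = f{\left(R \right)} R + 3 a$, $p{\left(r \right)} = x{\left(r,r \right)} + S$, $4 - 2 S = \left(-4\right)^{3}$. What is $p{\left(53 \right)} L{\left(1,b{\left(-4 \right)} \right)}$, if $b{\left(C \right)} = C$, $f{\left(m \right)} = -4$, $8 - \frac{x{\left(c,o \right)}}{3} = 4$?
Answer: $\frac{1978}{9} \approx 219.78$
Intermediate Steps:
$x{\left(c,o \right)} = 12$ ($x{\left(c,o \right)} = 24 - 12 = 12$)
$S = 34$ ($S = 2 - \frac{\left(-4\right)^{3}}{2} = 2 - -32 = 2 + 32 = 34$)
$p{\left(r \right)} = 46$ ($p{\left(r \right)} = 12 + 34 = 46$)
$L{\left(R,a \right)} = 3 - \frac{a}{3} + \frac{4 R}{9}$ ($L{\left(R,a \right)} = 3 - \frac{- 4 R + 3 a}{9} = 3 + \left(- \frac{a}{3} + \frac{4 R}{9}\right) = 3 - \frac{a}{3} + \frac{4 R}{9}$)
$p{\left(53 \right)} L{\left(1,b{\left(-4 \right)} \right)} = 46 \left(3 - - \frac{4}{3} + \frac{4}{9} \cdot 1\right) = 46 \left(3 + \frac{4}{3} + \frac{4}{9}\right) = 46 \cdot \frac{43}{9} = \frac{1978}{9}$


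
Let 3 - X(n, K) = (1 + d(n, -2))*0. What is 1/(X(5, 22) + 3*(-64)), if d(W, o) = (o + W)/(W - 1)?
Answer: -1/189 ≈ -0.0052910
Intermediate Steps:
d(W, o) = (W + o)/(-1 + W)
X(n, K) = 3 (X(n, K) = 3 - (1 + (n - 2)/(-1 + n))*0 = 3 - (1 + (-2 + n)/(-1 + n))*0 = 3 - 1*0 = 3 + 0 = 3)
1/(X(5, 22) + 3*(-64)) = 1/(3 + 3*(-64)) = 1/(3 - 192) = 1/(-189) = -1/189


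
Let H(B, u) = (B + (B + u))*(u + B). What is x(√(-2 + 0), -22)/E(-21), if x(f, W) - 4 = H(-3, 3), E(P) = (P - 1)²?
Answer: 1/121 ≈ 0.0082645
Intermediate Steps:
H(B, u) = (B + u)*(u + 2*B) (H(B, u) = (u + 2*B)*(B + u) = (B + u)*(u + 2*B))
E(P) = (-1 + P)²
x(f, W) = 4 (x(f, W) = 4 + (3² + 2*(-3)² + 3*(-3)*3) = 4 + (9 + 2*9 - 27) = 4 + (9 + 18 - 27) = 4 + 0 = 4)
x(√(-2 + 0), -22)/E(-21) = 4/((-1 - 21)²) = 4/((-22)²) = 4/484 = 4*(1/484) = 1/121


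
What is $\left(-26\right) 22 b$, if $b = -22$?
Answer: $12584$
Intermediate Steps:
$\left(-26\right) 22 b = \left(-26\right) 22 \left(-22\right) = \left(-572\right) \left(-22\right) = 12584$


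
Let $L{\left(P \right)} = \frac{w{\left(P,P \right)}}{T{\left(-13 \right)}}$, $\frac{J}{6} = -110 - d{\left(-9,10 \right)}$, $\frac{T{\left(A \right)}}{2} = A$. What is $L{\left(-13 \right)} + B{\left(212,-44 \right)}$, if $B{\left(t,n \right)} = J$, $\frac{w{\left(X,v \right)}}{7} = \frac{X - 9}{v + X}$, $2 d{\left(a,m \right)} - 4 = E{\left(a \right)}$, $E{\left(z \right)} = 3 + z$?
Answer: $- \frac{221129}{338} \approx -654.23$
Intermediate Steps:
$T{\left(A \right)} = 2 A$
$d{\left(a,m \right)} = \frac{7}{2} + \frac{a}{2}$ ($d{\left(a,m \right)} = 2 + \frac{3 + a}{2} = 2 + \left(\frac{3}{2} + \frac{a}{2}\right) = \frac{7}{2} + \frac{a}{2}$)
$w{\left(X,v \right)} = \frac{7 \left(-9 + X\right)}{X + v}$ ($w{\left(X,v \right)} = 7 \frac{X - 9}{v + X} = 7 \frac{-9 + X}{X + v} = \frac{7 \left(-9 + X\right)}{X + v}$)
$J = -654$ ($J = 6 \left(-110 - \left(\frac{7}{2} + \frac{1}{2} \left(-9\right)\right)\right) = 6 \left(-110 - \left(\frac{7}{2} - \frac{9}{2}\right)\right) = 6 \left(-110 - -1\right) = 6 \left(-110 + 1\right) = 6 \left(-109\right) = -654$)
$B{\left(t,n \right)} = -654$
$L{\left(P \right)} = - \frac{7 \left(-9 + P\right)}{52 P}$ ($L{\left(P \right)} = \frac{7 \frac{1}{P + P} \left(-9 + P\right)}{2 \left(-13\right)} = \frac{7 \frac{1}{2 P} \left(-9 + P\right)}{-26} = 7 \frac{1}{2 P} \left(-9 + P\right) \left(- \frac{1}{26}\right) = \frac{7 \left(-9 + P\right)}{2 P} \left(- \frac{1}{26}\right) = - \frac{7 \left(-9 + P\right)}{52 P}$)
$L{\left(-13 \right)} + B{\left(212,-44 \right)} = \frac{7 \left(9 - -13\right)}{52 \left(-13\right)} - 654 = \frac{7}{52} \left(- \frac{1}{13}\right) \left(9 + 13\right) - 654 = \frac{7}{52} \left(- \frac{1}{13}\right) 22 - 654 = - \frac{77}{338} - 654 = - \frac{221129}{338}$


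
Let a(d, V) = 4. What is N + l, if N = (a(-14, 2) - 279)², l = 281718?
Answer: 357343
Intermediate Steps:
N = 75625 (N = (4 - 279)² = (-275)² = 75625)
N + l = 75625 + 281718 = 357343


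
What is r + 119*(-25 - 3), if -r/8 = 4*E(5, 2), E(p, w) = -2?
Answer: -3268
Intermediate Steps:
r = 64 (r = -32*(-2) = -8*(-8) = 64)
r + 119*(-25 - 3) = 64 + 119*(-25 - 3) = 64 + 119*(-28) = 64 - 3332 = -3268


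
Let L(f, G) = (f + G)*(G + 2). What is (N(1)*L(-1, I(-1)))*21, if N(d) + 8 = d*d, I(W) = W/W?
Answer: 0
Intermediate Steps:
I(W) = 1
L(f, G) = (2 + G)*(G + f) (L(f, G) = (G + f)*(2 + G) = (2 + G)*(G + f))
N(d) = -8 + d**2 (N(d) = -8 + d*d = -8 + d**2)
(N(1)*L(-1, I(-1)))*21 = ((-8 + 1**2)*(1**2 + 2*1 + 2*(-1) + 1*(-1)))*21 = ((-8 + 1)*(1 + 2 - 2 - 1))*21 = -7*0*21 = 0*21 = 0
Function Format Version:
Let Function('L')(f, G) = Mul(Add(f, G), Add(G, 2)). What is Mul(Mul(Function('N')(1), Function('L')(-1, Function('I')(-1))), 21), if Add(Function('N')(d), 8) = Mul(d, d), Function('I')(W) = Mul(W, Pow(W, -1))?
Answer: 0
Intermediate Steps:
Function('I')(W) = 1
Function('L')(f, G) = Mul(Add(2, G), Add(G, f)) (Function('L')(f, G) = Mul(Add(G, f), Add(2, G)) = Mul(Add(2, G), Add(G, f)))
Function('N')(d) = Add(-8, Pow(d, 2)) (Function('N')(d) = Add(-8, Mul(d, d)) = Add(-8, Pow(d, 2)))
Mul(Mul(Function('N')(1), Function('L')(-1, Function('I')(-1))), 21) = Mul(Mul(Add(-8, Pow(1, 2)), Add(Pow(1, 2), Mul(2, 1), Mul(2, -1), Mul(1, -1))), 21) = Mul(Mul(Add(-8, 1), Add(1, 2, -2, -1)), 21) = Mul(Mul(-7, 0), 21) = Mul(0, 21) = 0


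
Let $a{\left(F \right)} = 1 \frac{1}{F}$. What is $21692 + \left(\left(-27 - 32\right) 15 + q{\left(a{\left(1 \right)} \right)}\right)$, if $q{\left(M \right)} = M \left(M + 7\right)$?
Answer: $20815$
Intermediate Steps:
$a{\left(F \right)} = \frac{1}{F}$
$q{\left(M \right)} = M \left(7 + M\right)$
$21692 + \left(\left(-27 - 32\right) 15 + q{\left(a{\left(1 \right)} \right)}\right) = 21692 + \left(\left(-27 - 32\right) 15 + \frac{7 + 1^{-1}}{1}\right) = 21692 + \left(\left(-27 - 32\right) 15 + 1 \left(7 + 1\right)\right) = 21692 + \left(\left(-59\right) 15 + 1 \cdot 8\right) = 21692 + \left(-885 + 8\right) = 21692 - 877 = 20815$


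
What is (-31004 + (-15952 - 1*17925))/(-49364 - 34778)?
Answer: 64881/84142 ≈ 0.77109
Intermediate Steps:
(-31004 + (-15952 - 1*17925))/(-49364 - 34778) = (-31004 + (-15952 - 17925))/(-84142) = (-31004 - 33877)*(-1/84142) = -64881*(-1/84142) = 64881/84142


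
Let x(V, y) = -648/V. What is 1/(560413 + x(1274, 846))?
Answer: 637/356982757 ≈ 1.7844e-6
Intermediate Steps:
1/(560413 + x(1274, 846)) = 1/(560413 - 648/1274) = 1/(560413 - 648*1/1274) = 1/(560413 - 324/637) = 1/(356982757/637) = 637/356982757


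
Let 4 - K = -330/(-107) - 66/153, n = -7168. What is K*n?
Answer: -52699136/5457 ≈ -9657.2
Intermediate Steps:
K = 7352/5457 (K = 4 - (-330/(-107) - 66/153) = 4 - (-330*(-1/107) - 66*1/153) = 4 - (330/107 - 22/51) = 4 - 1*14476/5457 = 4 - 14476/5457 = 7352/5457 ≈ 1.3473)
K*n = (7352/5457)*(-7168) = -52699136/5457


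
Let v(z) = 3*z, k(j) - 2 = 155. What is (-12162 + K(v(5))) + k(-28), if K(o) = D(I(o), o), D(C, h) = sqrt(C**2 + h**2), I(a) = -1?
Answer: -12005 + sqrt(226) ≈ -11990.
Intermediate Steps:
k(j) = 157 (k(j) = 2 + 155 = 157)
K(o) = sqrt(1 + o**2) (K(o) = sqrt((-1)**2 + o**2) = sqrt(1 + o**2))
(-12162 + K(v(5))) + k(-28) = (-12162 + sqrt(1 + (3*5)**2)) + 157 = (-12162 + sqrt(1 + 15**2)) + 157 = (-12162 + sqrt(1 + 225)) + 157 = (-12162 + sqrt(226)) + 157 = -12005 + sqrt(226)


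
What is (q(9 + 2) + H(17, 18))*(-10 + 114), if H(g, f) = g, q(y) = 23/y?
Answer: 21840/11 ≈ 1985.5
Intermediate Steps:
(q(9 + 2) + H(17, 18))*(-10 + 114) = (23/(9 + 2) + 17)*(-10 + 114) = (23/11 + 17)*104 = (210/11)*104 = 21840/11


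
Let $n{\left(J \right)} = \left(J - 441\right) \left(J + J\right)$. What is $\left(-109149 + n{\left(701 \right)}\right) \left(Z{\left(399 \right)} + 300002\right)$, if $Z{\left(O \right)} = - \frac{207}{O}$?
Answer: $\frac{10189353208087}{133} \approx 7.6612 \cdot 10^{10}$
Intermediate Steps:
$n{\left(J \right)} = 2 J \left(-441 + J\right)$ ($n{\left(J \right)} = \left(-441 + J\right) 2 J = 2 J \left(-441 + J\right)$)
$\left(-109149 + n{\left(701 \right)}\right) \left(Z{\left(399 \right)} + 300002\right) = \left(-109149 + 2 \cdot 701 \left(-441 + 701\right)\right) \left(- \frac{207}{399} + 300002\right) = \left(-109149 + 2 \cdot 701 \cdot 260\right) \left(\left(-207\right) \frac{1}{399} + 300002\right) = \left(-109149 + 364520\right) \left(- \frac{69}{133} + 300002\right) = 255371 \cdot \frac{39900197}{133} = \frac{10189353208087}{133}$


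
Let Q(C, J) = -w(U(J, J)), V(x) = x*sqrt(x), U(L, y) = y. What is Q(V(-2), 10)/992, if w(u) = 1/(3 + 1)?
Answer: -1/3968 ≈ -0.00025202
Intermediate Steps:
w(u) = 1/4
V(x) = x**(3/2)
Q(C, J) = -1/4 (Q(C, J) = -1*1/4 = -1/4)
Q(V(-2), 10)/992 = -1/4/992 = -1/4*1/992 = -1/3968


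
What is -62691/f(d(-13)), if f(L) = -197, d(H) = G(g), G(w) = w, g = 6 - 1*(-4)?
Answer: 62691/197 ≈ 318.23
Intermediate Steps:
g = 10 (g = 6 + 4 = 10)
d(H) = 10
-62691/f(d(-13)) = -62691/(-197) = -62691*(-1/197) = 62691/197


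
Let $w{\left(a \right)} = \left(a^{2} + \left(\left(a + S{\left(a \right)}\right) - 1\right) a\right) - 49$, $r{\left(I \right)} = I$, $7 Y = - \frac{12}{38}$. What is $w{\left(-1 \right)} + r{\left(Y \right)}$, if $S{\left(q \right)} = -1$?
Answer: $- \frac{5991}{133} \approx -45.045$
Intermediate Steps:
$Y = - \frac{6}{133}$ ($Y = \frac{\left(-12\right) \frac{1}{38}}{7} = \frac{1}{7} \left(- \frac{6}{19}\right) = - \frac{6}{133} \approx -0.045113$)
$w{\left(a \right)} = -49 + a^{2} + a \left(-2 + a\right)$ ($w{\left(a \right)} = \left(a^{2} + \left(\left(a - 1\right) - 1\right) a\right) - 49 = \left(a^{2} + \left(\left(-1 + a\right) - 1\right) a\right) - 49 = \left(a^{2} + \left(-2 + a\right) a\right) - 49 = \left(a^{2} + a \left(-2 + a\right)\right) - 49 = -49 + a^{2} + a \left(-2 + a\right)$)
$w{\left(-1 \right)} + r{\left(Y \right)} = \left(-49 - -2 + 2 \left(-1\right)^{2}\right) - \frac{6}{133} = \left(-49 + 2 + 2 \cdot 1\right) - \frac{6}{133} = \left(-49 + 2 + 2\right) - \frac{6}{133} = -45 - \frac{6}{133} = - \frac{5991}{133}$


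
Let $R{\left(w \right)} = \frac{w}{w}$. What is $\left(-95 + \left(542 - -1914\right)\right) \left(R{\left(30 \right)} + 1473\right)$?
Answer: $3480114$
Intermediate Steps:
$R{\left(w \right)} = 1$
$\left(-95 + \left(542 - -1914\right)\right) \left(R{\left(30 \right)} + 1473\right) = \left(-95 + \left(542 - -1914\right)\right) \left(1 + 1473\right) = \left(-95 + \left(542 + 1914\right)\right) 1474 = \left(-95 + 2456\right) 1474 = 2361 \cdot 1474 = 3480114$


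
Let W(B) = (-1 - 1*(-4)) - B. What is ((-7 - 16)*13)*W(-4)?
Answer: -2093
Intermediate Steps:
W(B) = 3 - B (W(B) = (-1 + 4) - B = 3 - B)
((-7 - 16)*13)*W(-4) = ((-7 - 16)*13)*(3 - 1*(-4)) = (-23*13)*(3 + 4) = -299*7 = -2093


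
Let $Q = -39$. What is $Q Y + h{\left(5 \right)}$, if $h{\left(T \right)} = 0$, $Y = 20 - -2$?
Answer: $-858$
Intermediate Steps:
$Y = 22$ ($Y = 20 + 2 = 22$)
$Q Y + h{\left(5 \right)} = \left(-39\right) 22 + 0 = -858 + 0 = -858$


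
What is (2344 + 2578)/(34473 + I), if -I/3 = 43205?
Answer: -2461/47571 ≈ -0.051733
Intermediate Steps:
I = -129615 (I = -3*43205 = -129615)
(2344 + 2578)/(34473 + I) = (2344 + 2578)/(34473 - 129615) = 4922/(-95142) = 4922*(-1/95142) = -2461/47571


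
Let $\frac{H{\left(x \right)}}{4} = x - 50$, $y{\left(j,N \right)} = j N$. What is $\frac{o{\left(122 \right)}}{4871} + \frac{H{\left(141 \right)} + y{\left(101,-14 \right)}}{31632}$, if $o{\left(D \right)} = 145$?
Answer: $- \frac{87985}{25679912} \approx -0.0034262$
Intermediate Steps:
$y{\left(j,N \right)} = N j$
$H{\left(x \right)} = -200 + 4 x$ ($H{\left(x \right)} = 4 \left(x - 50\right) = 4 \left(-50 + x\right) = -200 + 4 x$)
$\frac{o{\left(122 \right)}}{4871} + \frac{H{\left(141 \right)} + y{\left(101,-14 \right)}}{31632} = \frac{145}{4871} + \frac{\left(-200 + 4 \cdot 141\right) - 1414}{31632} = 145 \cdot \frac{1}{4871} + \left(\left(-200 + 564\right) - 1414\right) \frac{1}{31632} = \frac{145}{4871} + \left(364 - 1414\right) \frac{1}{31632} = \frac{145}{4871} - \frac{175}{5272} = - \frac{87985}{25679912}$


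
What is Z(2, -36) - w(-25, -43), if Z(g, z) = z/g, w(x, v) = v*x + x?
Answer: -1068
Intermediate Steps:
w(x, v) = x + v*x
Z(2, -36) - w(-25, -43) = -36/2 - (-25)*(1 - 43) = -36*1/2 - (-25)*(-42) = -18 - 1*1050 = -18 - 1050 = -1068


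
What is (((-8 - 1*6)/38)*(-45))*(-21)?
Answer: -6615/19 ≈ -348.16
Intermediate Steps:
(((-8 - 1*6)/38)*(-45))*(-21) = (((-8 - 6)*(1/38))*(-45))*(-21) = (-14*1/38*(-45))*(-21) = -7/19*(-45)*(-21) = (315/19)*(-21) = -6615/19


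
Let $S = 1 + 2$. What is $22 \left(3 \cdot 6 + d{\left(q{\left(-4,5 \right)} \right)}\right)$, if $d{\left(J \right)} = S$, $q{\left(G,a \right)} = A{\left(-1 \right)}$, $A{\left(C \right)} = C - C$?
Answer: $462$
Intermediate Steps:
$A{\left(C \right)} = 0$
$q{\left(G,a \right)} = 0$
$S = 3$
$d{\left(J \right)} = 3$
$22 \left(3 \cdot 6 + d{\left(q{\left(-4,5 \right)} \right)}\right) = 22 \left(3 \cdot 6 + 3\right) = 22 \left(18 + 3\right) = 22 \cdot 21 = 462$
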